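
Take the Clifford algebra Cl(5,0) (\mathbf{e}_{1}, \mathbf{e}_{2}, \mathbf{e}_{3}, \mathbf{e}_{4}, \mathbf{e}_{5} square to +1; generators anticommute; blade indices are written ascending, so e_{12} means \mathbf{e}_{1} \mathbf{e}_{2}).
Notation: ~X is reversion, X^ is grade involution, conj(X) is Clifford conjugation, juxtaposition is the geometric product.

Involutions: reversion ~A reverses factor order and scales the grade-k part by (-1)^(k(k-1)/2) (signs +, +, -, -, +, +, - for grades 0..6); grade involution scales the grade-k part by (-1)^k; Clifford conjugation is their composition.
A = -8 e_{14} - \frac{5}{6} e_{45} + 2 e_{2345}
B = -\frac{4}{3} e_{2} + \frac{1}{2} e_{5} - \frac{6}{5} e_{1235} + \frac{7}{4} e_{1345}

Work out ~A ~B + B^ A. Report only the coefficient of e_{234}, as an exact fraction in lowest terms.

first term: \frac{5}{12} e_{4} - \frac{7}{2} e_{12} - \frac{35}{24} e_{13} + \frac{12}{5} e_{14} + 14 e_{35} + \frac{32}{3} e_{124} + 4 e_{145} + e_{234} - \frac{10}{9} e_{245} + \frac{8}{3} e_{345} - e_{1234} + \frac{48}{5} e_{2345}
second term: -\frac{5}{12} e_{4} + \frac{7}{2} e_{12} + \frac{35}{24} e_{13} - \frac{12}{5} e_{14} - 14 e_{35} + \frac{32}{3} e_{124} + 4 e_{145} + e_{234} - \frac{10}{9} e_{245} + \frac{8}{3} e_{345} - e_{1234} + \frac{48}{5} e_{2345}
Answer: 2


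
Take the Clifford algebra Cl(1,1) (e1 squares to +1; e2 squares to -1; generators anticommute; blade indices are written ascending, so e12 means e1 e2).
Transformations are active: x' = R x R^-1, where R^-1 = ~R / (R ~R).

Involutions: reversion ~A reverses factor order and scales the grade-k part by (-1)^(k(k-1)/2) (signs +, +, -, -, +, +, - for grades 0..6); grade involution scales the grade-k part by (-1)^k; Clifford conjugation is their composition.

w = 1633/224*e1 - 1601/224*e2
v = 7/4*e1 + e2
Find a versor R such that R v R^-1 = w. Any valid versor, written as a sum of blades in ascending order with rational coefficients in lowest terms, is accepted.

The midline construction: v and w both square to 33/16, so reflecting in their sum 2025/224*e1 - 1377/224*e2 exchanges them.
Answer: 2025/224*e1 - 1377/224*e2


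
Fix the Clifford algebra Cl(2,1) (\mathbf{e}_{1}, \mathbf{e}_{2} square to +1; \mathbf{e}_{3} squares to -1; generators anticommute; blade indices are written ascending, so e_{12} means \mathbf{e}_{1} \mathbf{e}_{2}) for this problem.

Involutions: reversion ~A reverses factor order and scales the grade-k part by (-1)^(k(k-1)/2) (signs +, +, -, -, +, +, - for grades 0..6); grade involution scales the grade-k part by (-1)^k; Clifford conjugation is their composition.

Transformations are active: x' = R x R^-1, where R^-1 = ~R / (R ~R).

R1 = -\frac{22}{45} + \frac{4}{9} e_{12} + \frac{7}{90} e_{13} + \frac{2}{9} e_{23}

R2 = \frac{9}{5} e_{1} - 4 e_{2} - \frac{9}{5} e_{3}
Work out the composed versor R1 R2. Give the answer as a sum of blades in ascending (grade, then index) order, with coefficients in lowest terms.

Distribute over the terms of R2 (each basis-blade product reordered to ascending indices, repeated generators contracted through their squares):
R1 (\frac{9}{5} e_{1}) = -\frac{22}{25} e_{1} - \frac{4}{5} e_{2} - \frac{7}{50} e_{3} + \frac{2}{5} e_{123}
R1 (-4 e_{2}) = -\frac{16}{9} e_{1} + \frac{88}{45} e_{2} + \frac{8}{9} e_{3} + \frac{14}{45} e_{123}
R1 (-\frac{9}{5} e_{3}) = \frac{7}{50} e_{1} + \frac{2}{5} e_{2} + \frac{22}{25} e_{3} - \frac{4}{5} e_{123}
Summing the partial products and collecting blades:
Answer: -\frac{1133}{450} e_{1} + \frac{14}{9} e_{2} + \frac{733}{450} e_{3} - \frac{4}{45} e_{123}


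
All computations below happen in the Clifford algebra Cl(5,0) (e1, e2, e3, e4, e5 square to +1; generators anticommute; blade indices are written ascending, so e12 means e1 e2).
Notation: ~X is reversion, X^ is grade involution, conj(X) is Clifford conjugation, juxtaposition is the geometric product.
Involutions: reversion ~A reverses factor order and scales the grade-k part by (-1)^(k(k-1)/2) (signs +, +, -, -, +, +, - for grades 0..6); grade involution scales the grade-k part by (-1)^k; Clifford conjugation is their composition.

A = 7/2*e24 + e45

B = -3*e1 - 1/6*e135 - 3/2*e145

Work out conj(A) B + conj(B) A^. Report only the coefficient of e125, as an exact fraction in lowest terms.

first term: -3/2*e1 + 21/2*e124 + 21/4*e125 + 1/6*e134 + 3*e145 - 7/12*e12345
second term: 3/2*e1 + 21/2*e124 + 21/4*e125 + 1/6*e134 + 3*e145 + 7/12*e12345
Answer: 21/2


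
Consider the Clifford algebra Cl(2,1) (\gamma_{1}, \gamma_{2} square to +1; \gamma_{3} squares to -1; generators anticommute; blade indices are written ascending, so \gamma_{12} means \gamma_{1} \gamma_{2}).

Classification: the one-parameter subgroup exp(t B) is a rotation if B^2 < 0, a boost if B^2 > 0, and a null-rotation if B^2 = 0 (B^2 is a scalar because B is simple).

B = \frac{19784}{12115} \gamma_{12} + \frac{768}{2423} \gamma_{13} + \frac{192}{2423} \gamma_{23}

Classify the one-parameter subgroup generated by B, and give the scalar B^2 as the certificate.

B^2 term by term: the squares give (\frac{19784}{12115})^2*(\gamma_{12})^2 + (\frac{768}{2423})^2*(\gamma_{13})^2 + (\frac{192}{2423})^2*(\gamma_{23})^2 = \frac{391406656}{146773225}*(-1) + \frac{589824}{5870929}*(+1) + \frac{36864}{5870929}*(+1) = -\frac{64}{25} (each basis 2-blade squares to minus the product of its generators' squares); cross terms between blades sharing an index anticommute and cancel. So B^2 = -\frac{64}{25}.
Answer: rotation, certificate B^2 = -\frac{64}{25}. Key observation: B^2 = -\frac{64}{25} is a conjugation invariant, so its sign decides the class regardless of the surface form of B.


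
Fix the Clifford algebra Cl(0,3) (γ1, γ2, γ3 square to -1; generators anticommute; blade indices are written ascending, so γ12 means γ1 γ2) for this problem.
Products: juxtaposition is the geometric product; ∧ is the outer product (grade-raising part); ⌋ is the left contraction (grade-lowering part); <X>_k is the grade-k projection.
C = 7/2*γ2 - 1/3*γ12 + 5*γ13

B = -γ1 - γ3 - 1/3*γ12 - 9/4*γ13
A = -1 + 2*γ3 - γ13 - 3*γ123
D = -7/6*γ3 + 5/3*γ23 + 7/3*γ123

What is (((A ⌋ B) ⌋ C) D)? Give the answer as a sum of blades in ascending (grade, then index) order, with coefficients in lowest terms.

step 1: -1/4 - 7/2*γ1 + γ3 + 1/3*γ12 + 9/4*γ13
step 2: -401/36 + 5*γ1 - 49/24*γ2 + 35/2*γ3 + 1/12*γ12 - 5/4*γ13
step 3: 245/12 - 35/24*γ1 + 105/4*γ2 + 875/54*γ3 - 515/12*γ12 - 773/72*γ13 - 12031/432*γ23 - 3835/216*γ123
Answer: 245/12 - 35/24*γ1 + 105/4*γ2 + 875/54*γ3 - 515/12*γ12 - 773/72*γ13 - 12031/432*γ23 - 3835/216*γ123


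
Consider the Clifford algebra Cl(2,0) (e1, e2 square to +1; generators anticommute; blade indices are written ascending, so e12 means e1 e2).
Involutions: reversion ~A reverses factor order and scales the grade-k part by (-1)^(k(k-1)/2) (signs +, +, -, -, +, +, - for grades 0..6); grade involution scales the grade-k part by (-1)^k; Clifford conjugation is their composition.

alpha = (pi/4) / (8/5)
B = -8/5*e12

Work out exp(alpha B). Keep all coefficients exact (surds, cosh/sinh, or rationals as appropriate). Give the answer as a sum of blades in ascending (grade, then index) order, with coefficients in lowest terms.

B^2 = (-8/5)^2*(e12)^2 = 64/25*(-1) = -64/25 (a basis 2-blade squares to minus the product of its generators' squares).
B^2 = -64/25 — the series telescopes trigonometrically here: l = 8/5, alpha*l = pi/4, so exp(alpha B) = cos(pi/4) + (sin(pi/4)/(8/5))*B = sqrt(2)/2 + (5*sqrt(2)/16)*B.
Answer: sqrt(2)/2 - sqrt(2)/2*e12


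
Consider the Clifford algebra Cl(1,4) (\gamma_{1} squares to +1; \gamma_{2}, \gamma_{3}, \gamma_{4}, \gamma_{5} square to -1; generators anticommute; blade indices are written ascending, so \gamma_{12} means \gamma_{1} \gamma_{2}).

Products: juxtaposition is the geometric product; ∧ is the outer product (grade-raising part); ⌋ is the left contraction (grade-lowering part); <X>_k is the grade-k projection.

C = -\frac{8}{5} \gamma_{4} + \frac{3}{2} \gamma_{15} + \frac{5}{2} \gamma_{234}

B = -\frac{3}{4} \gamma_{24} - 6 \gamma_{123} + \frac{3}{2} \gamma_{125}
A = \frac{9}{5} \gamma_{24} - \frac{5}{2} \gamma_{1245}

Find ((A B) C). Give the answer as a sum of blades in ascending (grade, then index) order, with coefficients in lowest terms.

step 1: \frac{27}{20} + \frac{15}{4} \gamma_{4} - \frac{15}{8} \gamma_{15} + \frac{54}{5} \gamma_{134} + \frac{27}{10} \gamma_{145} + 15 \gamma_{345}
step 2: \frac{51}{16} - \frac{621}{100} \gamma_{4} - 27 \gamma_{12} + \frac{432}{25} \gamma_{13} - \frac{459}{200} \gamma_{15} - \frac{75}{8} \gamma_{23} + \frac{75}{2} \gamma_{25} - 24 \gamma_{35} + \frac{45}{2} \gamma_{134} - \frac{69}{8} \gamma_{145} + \frac{27}{8} \gamma_{234} + \frac{81}{5} \gamma_{345} + \frac{27}{4} \gamma_{1235} + \frac{75}{16} \gamma_{12345}
Answer: \frac{51}{16} - \frac{621}{100} \gamma_{4} - 27 \gamma_{12} + \frac{432}{25} \gamma_{13} - \frac{459}{200} \gamma_{15} - \frac{75}{8} \gamma_{23} + \frac{75}{2} \gamma_{25} - 24 \gamma_{35} + \frac{45}{2} \gamma_{134} - \frac{69}{8} \gamma_{145} + \frac{27}{8} \gamma_{234} + \frac{81}{5} \gamma_{345} + \frac{27}{4} \gamma_{1235} + \frac{75}{16} \gamma_{12345}


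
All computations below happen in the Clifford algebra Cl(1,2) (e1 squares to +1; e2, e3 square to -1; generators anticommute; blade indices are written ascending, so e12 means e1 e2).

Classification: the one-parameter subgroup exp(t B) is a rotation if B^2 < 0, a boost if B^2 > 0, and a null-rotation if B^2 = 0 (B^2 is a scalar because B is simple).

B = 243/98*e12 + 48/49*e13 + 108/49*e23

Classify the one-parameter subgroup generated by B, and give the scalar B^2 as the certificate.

B^2 term by term: the squares give (243/98)^2*(e12)^2 + (48/49)^2*(e13)^2 + (108/49)^2*(e23)^2 = 59049/9604*(+1) + 2304/2401*(+1) + 11664/2401*(-1) = 9/4 (each basis 2-blade squares to minus the product of its generators' squares); cross terms between blades sharing an index anticommute and cancel. So B^2 = 9/4.
Answer: boost, certificate B^2 = 9/4. Because 9/4 is invariant under every versor sandwich, the classification follows from its sign alone.


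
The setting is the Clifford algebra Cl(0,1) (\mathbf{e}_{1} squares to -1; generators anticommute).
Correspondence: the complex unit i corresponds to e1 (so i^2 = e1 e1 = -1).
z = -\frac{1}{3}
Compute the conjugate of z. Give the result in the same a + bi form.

In blades: z = -\frac{1}{3}.
Conjugation here is Clifford conjugation: the scalar is fixed and the grade-1 and grade-2 blades all flip sign, giving -\frac{1}{3}; translating back:
Answer: -\frac{1}{3}


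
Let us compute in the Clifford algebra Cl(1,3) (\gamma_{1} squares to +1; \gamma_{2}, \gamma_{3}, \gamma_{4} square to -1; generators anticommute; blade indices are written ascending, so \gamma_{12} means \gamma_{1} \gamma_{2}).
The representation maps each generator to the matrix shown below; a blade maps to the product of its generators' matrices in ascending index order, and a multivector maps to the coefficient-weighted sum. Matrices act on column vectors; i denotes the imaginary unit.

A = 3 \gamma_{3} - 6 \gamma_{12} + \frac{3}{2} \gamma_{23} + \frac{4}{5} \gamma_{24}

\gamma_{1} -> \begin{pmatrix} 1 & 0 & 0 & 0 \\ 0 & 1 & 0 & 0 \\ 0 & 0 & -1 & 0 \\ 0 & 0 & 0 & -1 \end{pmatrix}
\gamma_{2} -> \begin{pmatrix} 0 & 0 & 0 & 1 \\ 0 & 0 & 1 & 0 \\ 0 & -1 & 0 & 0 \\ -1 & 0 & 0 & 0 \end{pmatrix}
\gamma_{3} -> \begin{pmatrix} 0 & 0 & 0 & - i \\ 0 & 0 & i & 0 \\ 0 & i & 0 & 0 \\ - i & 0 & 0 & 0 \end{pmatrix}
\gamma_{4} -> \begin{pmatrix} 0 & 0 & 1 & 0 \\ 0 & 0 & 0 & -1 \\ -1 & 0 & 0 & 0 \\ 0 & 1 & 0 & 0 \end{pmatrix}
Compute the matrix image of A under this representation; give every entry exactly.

Bivector images (products of the table entries): rho(\gamma_{12}) = rho(\gamma_{1})rho(\gamma_{2}) = \begin{pmatrix} 0 & 0 & 0 & 1 \\ 0 & 0 & 1 & 0 \\ 0 & 1 & 0 & 0 \\ 1 & 0 & 0 & 0 \end{pmatrix}; rho(\gamma_{23}) = rho(\gamma_{2})rho(\gamma_{3}) = \begin{pmatrix} - i & 0 & 0 & 0 \\ 0 & i & 0 & 0 \\ 0 & 0 & - i & 0 \\ 0 & 0 & 0 & i \end{pmatrix}; rho(\gamma_{24}) = rho(\gamma_{2})rho(\gamma_{4}) = \begin{pmatrix} 0 & 1 & 0 & 0 \\ -1 & 0 & 0 & 0 \\ 0 & 0 & 0 & 1 \\ 0 & 0 & -1 & 0 \end{pmatrix}.
M = (3)*rho(\gamma_{3}) + (-6)*rho(\gamma_{12}) + (\frac{3}{2})*rho(\gamma_{23}) + (\frac{4}{5})*rho(\gamma_{24}), summed entrywise:
Answer: \begin{pmatrix} - \frac{3 i}{2} & \frac{4}{5} & 0 & -6 - 3 i \\ - \frac{4}{5} & \frac{3 i}{2} & -6 + 3 i & 0 \\ 0 & -6 + 3 i & - \frac{3 i}{2} & \frac{4}{5} \\ -6 - 3 i & 0 & - \frac{4}{5} & \frac{3 i}{2} \end{pmatrix}


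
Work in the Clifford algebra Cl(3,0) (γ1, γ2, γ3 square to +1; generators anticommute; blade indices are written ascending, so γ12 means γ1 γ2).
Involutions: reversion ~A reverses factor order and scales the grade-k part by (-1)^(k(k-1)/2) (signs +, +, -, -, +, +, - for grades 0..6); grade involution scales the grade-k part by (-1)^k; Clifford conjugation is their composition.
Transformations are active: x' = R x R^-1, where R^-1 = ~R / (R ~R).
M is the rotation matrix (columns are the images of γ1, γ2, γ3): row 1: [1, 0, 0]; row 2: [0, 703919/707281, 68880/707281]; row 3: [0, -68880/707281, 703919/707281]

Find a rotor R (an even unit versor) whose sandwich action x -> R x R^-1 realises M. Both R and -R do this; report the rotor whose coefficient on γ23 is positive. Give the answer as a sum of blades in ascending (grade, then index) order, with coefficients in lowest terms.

Method: write R = a + b12*γ12 + b13*γ13 + b23*γ23 with a^2 + b12^2 + b13^2 + b23^2 = 1 (so R^-1 = ~R). Expanding the columns R e_j ~R gives tr M = 4a^2 - 1 and, from the antisymmetric part, M21 - M12 = -4a*b12, M13 - M31 = 4a*b13, M32 - M23 = -4a*b23.
Here tr M = 2115119/707281, so a^2 = (1 + tr M)/4 = 705600/707281 and a = ±840/841. Taking a = 840/841: M21 - M12 = 0, M13 - M31 = 0, M32 - M23 = -137760/707281, giving b12 = 0, b13 = 0, b23 = 41/841, i.e. R = 840/841 + 41/841*γ23.
Its γ23 coefficient is already positive.
Answer: 840/841 + 41/841*γ23. Note: both R and -R realise this M (trace 2115119/707281); the covering map identifies them, and the γ23-coefficient sign is the tie-breaker.


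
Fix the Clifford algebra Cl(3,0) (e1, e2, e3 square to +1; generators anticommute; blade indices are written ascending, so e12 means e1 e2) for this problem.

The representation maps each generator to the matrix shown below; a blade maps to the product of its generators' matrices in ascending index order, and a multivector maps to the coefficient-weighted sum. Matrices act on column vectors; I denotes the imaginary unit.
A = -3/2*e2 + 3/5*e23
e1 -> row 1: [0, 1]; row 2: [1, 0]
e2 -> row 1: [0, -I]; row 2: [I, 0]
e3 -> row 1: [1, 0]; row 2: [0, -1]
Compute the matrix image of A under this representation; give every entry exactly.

Bivector images (products of the table entries): rho(e23) = rho(e2)rho(e3) = row 1: [0, I]; row 2: [I, 0].
M = (-3/2)*rho(e2) + (3/5)*rho(e23), summed entrywise:
Answer: row 1: [0, 21*I/10]; row 2: [-9*I/10, 0]


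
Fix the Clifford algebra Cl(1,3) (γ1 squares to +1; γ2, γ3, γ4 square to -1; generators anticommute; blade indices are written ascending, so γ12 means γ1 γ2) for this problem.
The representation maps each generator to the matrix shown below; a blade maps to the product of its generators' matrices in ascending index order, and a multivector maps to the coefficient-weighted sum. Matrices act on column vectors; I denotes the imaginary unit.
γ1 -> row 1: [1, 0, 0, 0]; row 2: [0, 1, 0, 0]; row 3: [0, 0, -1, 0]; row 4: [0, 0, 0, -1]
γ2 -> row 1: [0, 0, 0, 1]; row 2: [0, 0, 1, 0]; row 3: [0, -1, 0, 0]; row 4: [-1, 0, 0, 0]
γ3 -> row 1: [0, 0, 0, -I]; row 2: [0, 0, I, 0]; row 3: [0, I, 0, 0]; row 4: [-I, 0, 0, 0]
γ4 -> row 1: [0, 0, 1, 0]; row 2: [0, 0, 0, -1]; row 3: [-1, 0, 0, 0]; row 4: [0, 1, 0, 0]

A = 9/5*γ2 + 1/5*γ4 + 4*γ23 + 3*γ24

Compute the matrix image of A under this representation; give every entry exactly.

Bivector images (products of the table entries): rho(γ23) = rho(γ2)rho(γ3) = row 1: [-I, 0, 0, 0]; row 2: [0, I, 0, 0]; row 3: [0, 0, -I, 0]; row 4: [0, 0, 0, I]; rho(γ24) = rho(γ2)rho(γ4) = row 1: [0, 1, 0, 0]; row 2: [-1, 0, 0, 0]; row 3: [0, 0, 0, 1]; row 4: [0, 0, -1, 0].
M = (9/5)*rho(γ2) + (1/5)*rho(γ4) + (4)*rho(γ23) + (3)*rho(γ24), summed entrywise:
Answer: row 1: [-4*I, 3, 1/5, 9/5]; row 2: [-3, 4*I, 9/5, -1/5]; row 3: [-1/5, -9/5, -4*I, 3]; row 4: [-9/5, 1/5, -3, 4*I]


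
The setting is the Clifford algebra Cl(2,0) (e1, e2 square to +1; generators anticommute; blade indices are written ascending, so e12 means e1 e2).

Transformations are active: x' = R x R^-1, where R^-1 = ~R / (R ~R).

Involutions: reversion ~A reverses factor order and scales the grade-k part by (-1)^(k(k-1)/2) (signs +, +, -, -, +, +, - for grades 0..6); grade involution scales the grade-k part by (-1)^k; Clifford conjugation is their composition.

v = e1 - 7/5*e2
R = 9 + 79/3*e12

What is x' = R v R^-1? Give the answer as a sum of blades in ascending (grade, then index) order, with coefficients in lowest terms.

~R = 9 - 79/3*e12, and R ~R = 6970/9, so R^-1 = ~R / (6970/9).
R v = -418/15*e1 - 584/15*e2
Answer: -28711/17425*e1 + 8627/17425*e2


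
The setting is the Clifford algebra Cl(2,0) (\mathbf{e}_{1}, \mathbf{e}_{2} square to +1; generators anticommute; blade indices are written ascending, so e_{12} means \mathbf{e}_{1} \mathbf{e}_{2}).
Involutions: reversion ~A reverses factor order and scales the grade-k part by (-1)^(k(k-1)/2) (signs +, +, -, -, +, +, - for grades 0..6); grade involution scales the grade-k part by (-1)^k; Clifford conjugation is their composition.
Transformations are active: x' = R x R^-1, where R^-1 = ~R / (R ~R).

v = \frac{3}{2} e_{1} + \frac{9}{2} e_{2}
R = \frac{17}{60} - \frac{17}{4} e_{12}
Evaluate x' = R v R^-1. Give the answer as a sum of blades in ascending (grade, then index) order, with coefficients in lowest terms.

~R = \frac{17}{60} + \frac{17}{4} e_{12}, and R ~R = \frac{32657}{1800}, so R^-1 = ~R / (\frac{32657}{1800}).
R v = -\frac{187}{10} e_{1} + \frac{153}{20} e_{2}
Answer: -\frac{471}{226} e_{1} - \frac{963}{226} e_{2}


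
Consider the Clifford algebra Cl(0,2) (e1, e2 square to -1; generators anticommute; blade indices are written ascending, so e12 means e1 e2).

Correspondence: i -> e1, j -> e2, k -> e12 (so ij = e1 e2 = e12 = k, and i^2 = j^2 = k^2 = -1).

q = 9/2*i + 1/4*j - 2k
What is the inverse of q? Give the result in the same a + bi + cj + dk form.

In blades: q = 9/2*e1 + 1/4*e2 - 2*e12.
With qbar = -9/2*e1 - 1/4*e2 + 2*e12 (scalar fixed, mapped units negated), q qbar = 389/16 (the sum of squared coefficients), so q^-1 = qbar / (389/16) = -72/389*e1 - 4/389*e2 + 32/389*e12; translating back:
Answer: -72/389*i - 4/389*j + 32/389*k


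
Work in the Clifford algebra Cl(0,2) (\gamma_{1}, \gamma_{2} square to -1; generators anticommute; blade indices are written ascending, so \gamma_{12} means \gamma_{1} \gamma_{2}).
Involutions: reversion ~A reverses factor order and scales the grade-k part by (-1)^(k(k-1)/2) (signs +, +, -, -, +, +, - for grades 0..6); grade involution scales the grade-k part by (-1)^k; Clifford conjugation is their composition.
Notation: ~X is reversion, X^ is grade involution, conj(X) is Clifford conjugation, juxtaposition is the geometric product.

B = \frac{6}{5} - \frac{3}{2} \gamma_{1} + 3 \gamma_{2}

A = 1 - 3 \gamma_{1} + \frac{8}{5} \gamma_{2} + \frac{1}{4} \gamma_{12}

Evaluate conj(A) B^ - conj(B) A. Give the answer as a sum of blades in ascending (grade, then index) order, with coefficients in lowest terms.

first term: -\frac{81}{10} + \frac{87}{20} \gamma_{1} - \frac{1059}{200} \gamma_{2} - \frac{69}{10} \gamma_{12}
second term: \frac{21}{2} - \frac{57}{20} \gamma_{1} - \frac{291}{200} \gamma_{2} - \frac{63}{10} \gamma_{12}
Answer: -\frac{93}{5} + \frac{36}{5} \gamma_{1} - \frac{96}{25} \gamma_{2} - \frac{3}{5} \gamma_{12}


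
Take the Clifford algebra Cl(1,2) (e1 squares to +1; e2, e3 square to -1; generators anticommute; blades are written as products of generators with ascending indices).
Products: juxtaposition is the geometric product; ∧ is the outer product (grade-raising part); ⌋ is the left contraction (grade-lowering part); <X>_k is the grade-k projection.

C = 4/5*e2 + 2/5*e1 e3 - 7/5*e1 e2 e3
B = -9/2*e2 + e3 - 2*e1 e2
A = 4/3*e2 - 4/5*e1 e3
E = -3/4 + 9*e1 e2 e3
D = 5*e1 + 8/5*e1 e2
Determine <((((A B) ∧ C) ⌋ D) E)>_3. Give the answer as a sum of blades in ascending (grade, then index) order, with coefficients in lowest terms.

step 1: 6 - 28/15*e1 + 44/15*e2 e3 - 18/5*e1 e2 e3
step 2: 24/5*e2 - 112/75*e1 e2 + 12/5*e1 e3 - 42/5*e1 e2 e3
step 3: -896/375 + 192/25*e1
step 4: 224/125 - 144/25*e1 + 1728/25*e2 e3 - 2688/125*e1 e2 e3
step 5: -2688/125*e1 e2 e3
Answer: -2688/125*e1 e2 e3


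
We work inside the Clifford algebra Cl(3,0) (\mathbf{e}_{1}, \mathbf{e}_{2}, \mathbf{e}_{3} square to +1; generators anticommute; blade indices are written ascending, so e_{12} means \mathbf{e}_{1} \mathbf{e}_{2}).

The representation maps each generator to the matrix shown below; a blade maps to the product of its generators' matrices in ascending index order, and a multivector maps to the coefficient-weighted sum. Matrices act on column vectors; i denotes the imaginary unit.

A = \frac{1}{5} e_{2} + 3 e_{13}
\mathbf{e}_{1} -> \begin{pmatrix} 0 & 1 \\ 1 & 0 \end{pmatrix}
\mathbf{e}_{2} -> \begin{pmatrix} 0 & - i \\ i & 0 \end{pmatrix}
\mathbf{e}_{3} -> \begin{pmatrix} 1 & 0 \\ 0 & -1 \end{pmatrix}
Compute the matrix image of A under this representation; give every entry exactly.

Bivector images (products of the table entries): rho(e_{13}) = rho(\mathbf{e}_{1})rho(\mathbf{e}_{3}) = \begin{pmatrix} 0 & -1 \\ 1 & 0 \end{pmatrix}.
M = (\frac{1}{5})*rho(e_{2}) + (3)*rho(e_{13}), summed entrywise:
Answer: \begin{pmatrix} 0 & -3 - \frac{i}{5} \\ 3 + \frac{i}{5} & 0 \end{pmatrix}


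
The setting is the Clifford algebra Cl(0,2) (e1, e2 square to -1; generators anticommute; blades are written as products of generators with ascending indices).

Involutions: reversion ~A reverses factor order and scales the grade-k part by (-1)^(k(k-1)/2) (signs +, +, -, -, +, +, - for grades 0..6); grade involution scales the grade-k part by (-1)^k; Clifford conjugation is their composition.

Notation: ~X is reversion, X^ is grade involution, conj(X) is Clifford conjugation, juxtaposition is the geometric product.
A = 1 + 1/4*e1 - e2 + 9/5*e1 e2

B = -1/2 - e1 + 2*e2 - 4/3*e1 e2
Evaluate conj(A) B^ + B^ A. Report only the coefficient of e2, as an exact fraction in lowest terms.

first term: -13/20 - 457/120*e1 - 139/30*e2 - 14/15*e1 e2
second term: -7/20 - 487/120*e1 - 109/30*e2 - 41/15*e1 e2
Answer: -124/15


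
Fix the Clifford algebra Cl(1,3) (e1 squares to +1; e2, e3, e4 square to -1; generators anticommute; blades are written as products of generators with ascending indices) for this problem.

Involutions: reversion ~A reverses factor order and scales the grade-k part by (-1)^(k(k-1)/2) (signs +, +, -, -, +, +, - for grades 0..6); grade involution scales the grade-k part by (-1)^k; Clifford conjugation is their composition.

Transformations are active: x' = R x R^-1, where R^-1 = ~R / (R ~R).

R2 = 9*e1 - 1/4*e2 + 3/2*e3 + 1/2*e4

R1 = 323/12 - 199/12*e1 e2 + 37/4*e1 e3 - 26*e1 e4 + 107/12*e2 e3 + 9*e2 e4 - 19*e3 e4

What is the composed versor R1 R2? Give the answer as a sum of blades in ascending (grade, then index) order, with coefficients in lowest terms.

Distribute over the terms of R2 (each basis-blade product reordered to ascending indices, repeated generators contracted through their squares):
R1 (9*e1) = 969/4*e1 + 597/4*e2 - 333/4*e3 + 234*e4 + 321/4*e1 e2 e3 + 81*e1 e2 e4 - 171*e1 e3 e4
R1 (-1/4*e2) = -199/48*e1 - 323/48*e2 - 107/48*e3 - 9/4*e4 + 37/16*e1 e2 e3 - 13/2*e1 e2 e4 + 19/4*e2 e3 e4
R1 (3/2*e3) = -111/8*e1 - 107/8*e2 + 323/8*e3 - 57/2*e4 - 199/8*e1 e2 e3 + 39*e1 e3 e4 - 27/2*e2 e3 e4
R1 (1/2*e4) = 13*e1 - 9/2*e2 + 19/2*e3 + 323/24*e4 - 199/24*e1 e2 e4 + 37/8*e1 e3 e4 + 107/24*e2 e3 e4
Summing the partial products and collecting blades:
Answer: 11387/48*e1 + 5983/48*e2 - 1709/48*e3 + 5201/24*e4 + 923/16*e1 e2 e3 + 1589/24*e1 e2 e4 - 1019/8*e1 e3 e4 - 103/24*e2 e3 e4


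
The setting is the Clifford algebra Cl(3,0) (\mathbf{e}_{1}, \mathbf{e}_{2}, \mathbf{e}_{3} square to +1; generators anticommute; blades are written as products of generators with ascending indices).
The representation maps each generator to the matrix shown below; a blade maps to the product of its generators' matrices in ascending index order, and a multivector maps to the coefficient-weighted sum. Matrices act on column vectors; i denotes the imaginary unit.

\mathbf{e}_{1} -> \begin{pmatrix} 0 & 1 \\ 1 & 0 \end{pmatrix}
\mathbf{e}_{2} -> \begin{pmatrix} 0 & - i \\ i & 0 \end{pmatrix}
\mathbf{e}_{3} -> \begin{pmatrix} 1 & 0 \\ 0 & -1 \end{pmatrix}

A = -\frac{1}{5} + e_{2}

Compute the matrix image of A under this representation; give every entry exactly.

M = (-\frac{1}{5})*1 + (1)*rho(e_{2}), summed entrywise (1 is the identity matrix):
Answer: \begin{pmatrix} - \frac{1}{5} & - i \\ i & - \frac{1}{5} \end{pmatrix}


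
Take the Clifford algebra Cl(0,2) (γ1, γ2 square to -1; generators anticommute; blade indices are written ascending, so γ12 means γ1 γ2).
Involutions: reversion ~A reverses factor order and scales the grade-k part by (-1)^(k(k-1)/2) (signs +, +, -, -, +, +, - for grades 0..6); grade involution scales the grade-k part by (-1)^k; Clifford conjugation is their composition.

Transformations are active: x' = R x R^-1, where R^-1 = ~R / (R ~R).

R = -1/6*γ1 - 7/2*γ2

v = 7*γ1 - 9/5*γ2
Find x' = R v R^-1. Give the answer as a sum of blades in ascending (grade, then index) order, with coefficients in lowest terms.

~R = -1/6*γ1 - 7/2*γ2, and R ~R = -221/18, so R^-1 = ~R / (-221/18).
R v = -77/15 + 124/5*γ12
Answer: -7889/1105*γ1 - 249/221*γ2


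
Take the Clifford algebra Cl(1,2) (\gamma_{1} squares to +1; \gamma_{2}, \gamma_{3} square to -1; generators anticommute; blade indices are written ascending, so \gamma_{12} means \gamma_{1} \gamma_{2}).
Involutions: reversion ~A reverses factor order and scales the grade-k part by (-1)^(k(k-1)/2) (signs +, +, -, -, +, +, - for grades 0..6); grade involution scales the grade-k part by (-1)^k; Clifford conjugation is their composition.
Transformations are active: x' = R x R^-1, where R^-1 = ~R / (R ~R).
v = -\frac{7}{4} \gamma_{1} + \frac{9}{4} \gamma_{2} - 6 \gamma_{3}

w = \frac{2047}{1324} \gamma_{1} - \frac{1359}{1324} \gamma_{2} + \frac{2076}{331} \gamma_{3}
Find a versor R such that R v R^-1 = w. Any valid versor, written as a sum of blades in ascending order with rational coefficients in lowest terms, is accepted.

Sketch: the shared square -38 makes R = v + w = -\frac{135}{662} \gamma_{1} + \frac{405}{331} \gamma_{2} + \frac{90}{331} \gamma_{3} the natural versor; its sandwich fixes that direction, negates (v - w)/2, and sends v to w.
Answer: -\frac{135}{662} \gamma_{1} + \frac{405}{331} \gamma_{2} + \frac{90}{331} \gamma_{3}


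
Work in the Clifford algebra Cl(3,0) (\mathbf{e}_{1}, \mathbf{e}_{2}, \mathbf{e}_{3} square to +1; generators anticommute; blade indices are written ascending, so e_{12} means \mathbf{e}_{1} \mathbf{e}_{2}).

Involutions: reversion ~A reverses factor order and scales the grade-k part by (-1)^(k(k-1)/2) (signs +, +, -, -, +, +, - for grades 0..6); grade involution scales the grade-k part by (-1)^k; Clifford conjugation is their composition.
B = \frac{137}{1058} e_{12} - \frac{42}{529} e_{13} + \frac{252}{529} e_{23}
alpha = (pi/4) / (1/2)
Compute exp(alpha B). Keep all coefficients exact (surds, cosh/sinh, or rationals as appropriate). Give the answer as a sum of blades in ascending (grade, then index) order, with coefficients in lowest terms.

B^2 term by term: the squares give (\frac{137}{1058})^2*(e_{12})^2 + (-\frac{42}{529})^2*(e_{13})^2 + (\frac{252}{529})^2*(e_{23})^2 = \frac{18769}{1119364}*(-1) + \frac{1764}{279841}*(-1) + \frac{63504}{279841}*(-1) = -\frac{1}{4} (each basis 2-blade squares to minus the product of its generators' squares); cross terms between blades sharing an index anticommute and cancel. So B^2 = -\frac{1}{4}.
B^2 = -\frac{1}{4} — since the square is negative, the closed form is circular: l = \frac{1}{2}, alpha*l = \frac{\pi}{4}, so exp(alpha B) = cos(\frac{\pi}{4}) + (sin(\frac{\pi}{4})/(\frac{1}{2}))*B = \frac{\sqrt{2}}{2} + (\sqrt{2})*B.
Answer: \frac{\sqrt{2}}{2} + \frac{137 \sqrt{2}}{1058} e_{12} - \frac{42 \sqrt{2}}{529} e_{13} + \frac{252 \sqrt{2}}{529} e_{23}


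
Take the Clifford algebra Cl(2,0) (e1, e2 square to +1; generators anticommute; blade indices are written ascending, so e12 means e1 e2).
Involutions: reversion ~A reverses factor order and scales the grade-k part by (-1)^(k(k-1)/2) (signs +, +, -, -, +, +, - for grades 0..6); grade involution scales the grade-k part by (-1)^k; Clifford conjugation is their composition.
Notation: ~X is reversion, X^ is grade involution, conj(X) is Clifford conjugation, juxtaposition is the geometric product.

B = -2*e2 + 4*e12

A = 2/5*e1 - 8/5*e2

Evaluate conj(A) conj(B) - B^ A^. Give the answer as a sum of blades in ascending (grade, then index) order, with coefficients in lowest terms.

first term: 16/5 + 32/5*e1 + 8/5*e2 - 4/5*e12
second term: 16/5 + 32/5*e1 + 8/5*e2 + 4/5*e12
Answer: -8/5*e12


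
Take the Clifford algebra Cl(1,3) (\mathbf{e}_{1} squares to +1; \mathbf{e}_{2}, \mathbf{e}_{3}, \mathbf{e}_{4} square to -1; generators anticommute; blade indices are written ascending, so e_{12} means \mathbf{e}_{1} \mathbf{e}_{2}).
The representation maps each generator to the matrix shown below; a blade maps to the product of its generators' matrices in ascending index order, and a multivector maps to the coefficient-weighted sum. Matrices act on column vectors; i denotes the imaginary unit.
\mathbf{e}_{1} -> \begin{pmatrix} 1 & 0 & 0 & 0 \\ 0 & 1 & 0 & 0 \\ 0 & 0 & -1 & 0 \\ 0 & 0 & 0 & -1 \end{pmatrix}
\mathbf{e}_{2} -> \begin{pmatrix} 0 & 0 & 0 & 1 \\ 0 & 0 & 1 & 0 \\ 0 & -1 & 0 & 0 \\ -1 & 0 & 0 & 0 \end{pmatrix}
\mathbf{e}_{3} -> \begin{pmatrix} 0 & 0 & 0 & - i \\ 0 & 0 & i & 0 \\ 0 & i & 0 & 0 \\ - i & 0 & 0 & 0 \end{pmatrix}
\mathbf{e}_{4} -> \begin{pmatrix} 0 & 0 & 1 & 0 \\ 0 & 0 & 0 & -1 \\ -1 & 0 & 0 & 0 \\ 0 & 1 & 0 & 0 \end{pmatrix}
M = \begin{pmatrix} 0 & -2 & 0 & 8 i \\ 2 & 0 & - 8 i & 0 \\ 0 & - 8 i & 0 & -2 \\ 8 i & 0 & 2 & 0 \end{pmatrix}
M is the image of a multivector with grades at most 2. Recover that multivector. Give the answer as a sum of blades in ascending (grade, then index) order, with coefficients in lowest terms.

Method: the blade images are trace-orthogonal — tr(rho(e_A) rho(e_B)^-1) = 4 if A = B and 0 otherwise — and rho(e_A)^-1 = (e_A)^2 * rho(e_A) with (e_A)^2 = +1 or -1, so the coefficient of e_A in the preimage is (e_A)^2 * tr(M rho(e_A))/4.
Nonzero projections over blades of grade <= 2: e_{3}: (e_{3})^2 = -1, tr(M rho(e_{3})) = 32, coefficient -8; e_{24}: (e_{24})^2 = -1, tr(M rho(e_{24})) = 8, coefficient -2. Every other blade of grade <= 2 projects to 0.
Answer: -8 e_{3} - 2 e_{24}


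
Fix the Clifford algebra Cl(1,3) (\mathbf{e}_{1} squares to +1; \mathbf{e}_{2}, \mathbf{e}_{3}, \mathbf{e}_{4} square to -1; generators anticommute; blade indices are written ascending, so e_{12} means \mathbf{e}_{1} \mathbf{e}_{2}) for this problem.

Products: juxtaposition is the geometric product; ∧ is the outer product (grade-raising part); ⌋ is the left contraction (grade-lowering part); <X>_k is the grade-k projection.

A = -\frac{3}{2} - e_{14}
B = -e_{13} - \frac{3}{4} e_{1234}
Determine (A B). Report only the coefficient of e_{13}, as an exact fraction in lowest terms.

step 1: \frac{3}{2} e_{13} + \frac{3}{4} e_{23} + e_{34} + \frac{9}{8} e_{1234}
Answer: \frac{3}{2}


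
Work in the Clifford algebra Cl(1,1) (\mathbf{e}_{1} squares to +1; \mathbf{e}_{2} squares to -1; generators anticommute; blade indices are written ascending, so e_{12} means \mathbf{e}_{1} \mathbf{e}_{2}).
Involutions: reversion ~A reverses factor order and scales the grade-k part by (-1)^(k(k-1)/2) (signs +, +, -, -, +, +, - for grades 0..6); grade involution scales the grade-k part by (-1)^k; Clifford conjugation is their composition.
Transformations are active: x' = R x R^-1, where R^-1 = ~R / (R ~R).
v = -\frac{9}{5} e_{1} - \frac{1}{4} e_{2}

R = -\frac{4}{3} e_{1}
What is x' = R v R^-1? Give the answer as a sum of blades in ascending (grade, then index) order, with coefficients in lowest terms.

~R = -\frac{4}{3} e_{1}, and R ~R = \frac{16}{9}, so R^-1 = ~R / (\frac{16}{9}).
R v = \frac{12}{5} + \frac{1}{3} e_{12}
Answer: -\frac{9}{5} e_{1} + \frac{1}{4} e_{2}


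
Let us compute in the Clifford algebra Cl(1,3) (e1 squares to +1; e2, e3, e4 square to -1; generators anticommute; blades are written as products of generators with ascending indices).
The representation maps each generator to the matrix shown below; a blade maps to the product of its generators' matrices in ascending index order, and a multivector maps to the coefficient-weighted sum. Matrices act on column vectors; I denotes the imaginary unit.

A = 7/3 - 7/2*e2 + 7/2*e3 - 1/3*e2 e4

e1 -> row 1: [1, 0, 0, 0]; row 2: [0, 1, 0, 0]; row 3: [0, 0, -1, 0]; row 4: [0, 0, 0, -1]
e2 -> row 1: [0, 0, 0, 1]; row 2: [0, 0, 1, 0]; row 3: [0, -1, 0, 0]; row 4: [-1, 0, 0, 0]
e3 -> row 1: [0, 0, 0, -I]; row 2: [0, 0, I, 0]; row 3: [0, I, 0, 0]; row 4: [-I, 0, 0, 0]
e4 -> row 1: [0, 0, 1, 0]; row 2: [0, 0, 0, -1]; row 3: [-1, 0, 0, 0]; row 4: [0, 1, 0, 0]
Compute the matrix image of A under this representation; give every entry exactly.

Bivector images (products of the table entries): rho(e2 e4) = rho(e2)rho(e4) = row 1: [0, 1, 0, 0]; row 2: [-1, 0, 0, 0]; row 3: [0, 0, 0, 1]; row 4: [0, 0, -1, 0].
M = (7/3)*1 + (-7/2)*rho(e2) + (7/2)*rho(e3) + (-1/3)*rho(e2 e4), summed entrywise (1 is the identity matrix):
Answer: row 1: [7/3, -1/3, 0, -7/2 - 7*I/2]; row 2: [1/3, 7/3, -7/2 + 7*I/2, 0]; row 3: [0, 7/2 + 7*I/2, 7/3, -1/3]; row 4: [7/2 - 7*I/2, 0, 1/3, 7/3]


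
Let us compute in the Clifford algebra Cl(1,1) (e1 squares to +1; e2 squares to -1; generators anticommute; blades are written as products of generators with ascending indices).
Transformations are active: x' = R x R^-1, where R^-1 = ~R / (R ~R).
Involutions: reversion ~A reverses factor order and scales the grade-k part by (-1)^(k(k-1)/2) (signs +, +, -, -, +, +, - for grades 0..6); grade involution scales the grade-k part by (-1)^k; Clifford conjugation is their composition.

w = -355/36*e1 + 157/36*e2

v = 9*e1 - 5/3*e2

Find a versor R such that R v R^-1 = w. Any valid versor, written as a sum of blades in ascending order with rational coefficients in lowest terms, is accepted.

A norm check does it: q(v) = q(w) = 704/9, hence R = v + w = -31/36*e1 + 97/36*e2 realises the map — parallel part kept, (v - w)/2 negated, v carried to w.
Answer: -31/36*e1 + 97/36*e2


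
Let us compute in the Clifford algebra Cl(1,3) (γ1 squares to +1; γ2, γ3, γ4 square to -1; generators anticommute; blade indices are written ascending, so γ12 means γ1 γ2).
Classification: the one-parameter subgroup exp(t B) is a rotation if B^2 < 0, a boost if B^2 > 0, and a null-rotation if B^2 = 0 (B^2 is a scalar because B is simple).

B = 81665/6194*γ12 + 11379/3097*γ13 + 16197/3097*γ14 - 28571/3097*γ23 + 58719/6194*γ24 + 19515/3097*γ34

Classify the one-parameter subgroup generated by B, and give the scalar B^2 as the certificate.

B^2 term by term: the squares give (81665/6194)^2*(γ12)^2 + (11379/3097)^2*(γ13)^2 + (16197/3097)^2*(γ14)^2 + (-28571/3097)^2*(γ23)^2 + (58719/6194)^2*(γ24)^2 + (19515/3097)^2*(γ34)^2 = 6669172225/38365636*(+1) + 129481641/9591409*(+1) + 262342809/9591409*(+1) + 816302041/9591409*(-1) + 3447920961/38365636*(-1) + 380835225/9591409*(-1) = 0 (each basis 2-blade squares to minus the product of its generators' squares); cross terms between blades sharing an index anticommute and cancel; the commuting (index-disjoint) pairs give grade-4 terms 2*c*c'*(blade product), which cancel blade by blade — γ1234: 1593692475/9591409 - 668163501/9591409 - 925528974/9591409 = 0 — confirming B is simple. So B^2 = 0.
Answer: null-rotation, certificate B^2 = 0. Key observation: B^2 = 0 is a conjugation invariant, so its sign decides the class regardless of the surface form of B.


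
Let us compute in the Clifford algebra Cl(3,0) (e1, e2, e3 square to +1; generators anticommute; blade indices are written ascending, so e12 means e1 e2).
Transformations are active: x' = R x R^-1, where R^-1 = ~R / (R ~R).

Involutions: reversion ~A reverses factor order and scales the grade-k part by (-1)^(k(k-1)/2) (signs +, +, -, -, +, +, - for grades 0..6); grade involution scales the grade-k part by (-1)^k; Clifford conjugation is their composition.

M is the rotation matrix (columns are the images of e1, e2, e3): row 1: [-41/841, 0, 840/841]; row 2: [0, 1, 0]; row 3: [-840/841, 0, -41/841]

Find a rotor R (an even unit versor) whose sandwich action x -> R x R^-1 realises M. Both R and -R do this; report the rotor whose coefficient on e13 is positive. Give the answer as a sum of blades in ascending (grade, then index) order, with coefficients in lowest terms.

Method: write R = a + b12*e12 + b13*e13 + b23*e23 with a^2 + b12^2 + b13^2 + b23^2 = 1 (so R^-1 = ~R). Expanding the columns R e_j ~R gives tr M = 4a^2 - 1 and, from the antisymmetric part, M21 - M12 = -4a*b12, M13 - M31 = 4a*b13, M32 - M23 = -4a*b23.
Here tr M = 759/841, so a^2 = (1 + tr M)/4 = 400/841 and a = ±20/29. Taking a = 20/29: M21 - M12 = 0, M13 - M31 = 1680/841, M32 - M23 = 0, giving b12 = 0, b13 = 21/29, b23 = 0, i.e. R = 20/29 + 21/29*e13.
Its e13 coefficient is already positive.
Answer: 20/29 + 21/29*e13. Sheet selection: the two-to-one cover makes ±R indistinguishable at the matrix level (trace 759/841), so uniqueness comes from the required sign on e13.


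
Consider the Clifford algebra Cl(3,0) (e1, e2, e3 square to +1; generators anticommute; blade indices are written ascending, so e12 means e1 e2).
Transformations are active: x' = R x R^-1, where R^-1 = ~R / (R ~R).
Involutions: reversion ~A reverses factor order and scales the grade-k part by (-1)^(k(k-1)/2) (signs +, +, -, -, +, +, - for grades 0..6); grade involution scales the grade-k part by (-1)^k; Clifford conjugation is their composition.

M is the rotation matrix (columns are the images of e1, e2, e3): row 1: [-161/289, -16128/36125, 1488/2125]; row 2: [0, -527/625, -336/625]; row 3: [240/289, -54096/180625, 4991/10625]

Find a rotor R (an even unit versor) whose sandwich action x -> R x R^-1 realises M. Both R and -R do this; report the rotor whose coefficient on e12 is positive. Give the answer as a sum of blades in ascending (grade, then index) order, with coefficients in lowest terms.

Method: write R = a + b12*e12 + b13*e13 + b23*e23 with a^2 + b12^2 + b13^2 + b23^2 = 1 (so R^-1 = ~R). Expanding the columns R e_j ~R gives tr M = 4a^2 - 1 and, from the antisymmetric part, M21 - M12 = -4a*b12, M13 - M31 = 4a*b13, M32 - M23 = -4a*b23.
Here tr M = -168081/180625, so a^2 = (1 + tr M)/4 = 3136/180625 and a = ±56/425. Taking a = 56/425: M21 - M12 = 16128/36125, M13 - M31 = -4704/36125, M32 - M23 = 43008/180625, giving b12 = -72/85, b13 = -21/85, b23 = -192/425, i.e. R = 56/425 - 72/85*e12 - 21/85*e13 - 192/425*e23.
Its e12 coefficient is negative, so report the other preimage -R.
Answer: -56/425 + 72/85*e12 + 21/85*e13 + 192/425*e23. Uniqueness: Spin(3) -> SO(3) maps R and -R to the same rotation of trace -168081/180625; fixing the sign of the e12 coefficient removes the ambiguity.


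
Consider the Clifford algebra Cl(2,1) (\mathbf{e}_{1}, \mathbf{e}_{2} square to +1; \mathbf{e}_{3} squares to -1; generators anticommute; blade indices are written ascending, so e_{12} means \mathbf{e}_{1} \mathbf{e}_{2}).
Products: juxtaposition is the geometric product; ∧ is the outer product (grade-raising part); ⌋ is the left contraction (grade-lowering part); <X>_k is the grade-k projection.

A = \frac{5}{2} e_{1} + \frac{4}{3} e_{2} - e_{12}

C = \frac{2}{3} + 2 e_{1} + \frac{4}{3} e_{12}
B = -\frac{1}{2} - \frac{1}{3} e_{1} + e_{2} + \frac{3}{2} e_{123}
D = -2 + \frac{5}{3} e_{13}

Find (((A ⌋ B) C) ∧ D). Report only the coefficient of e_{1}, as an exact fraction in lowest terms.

step 1: \frac{1}{2} + \frac{3}{2} e_{3} - 2 e_{13} + \frac{15}{4} e_{23}
step 2: \frac{1}{3} + e_{1} + 5 e_{3} + \frac{2}{3} e_{12} - \frac{28}{3} e_{13} - \frac{1}{6} e_{23} + \frac{19}{2} e_{123}
step 3: -\frac{2}{3} - 2 e_{1} - 10 e_{3} - \frac{4}{3} e_{12} + \frac{173}{9} e_{13} + \frac{1}{3} e_{23} - 19 e_{123}
Answer: -2
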